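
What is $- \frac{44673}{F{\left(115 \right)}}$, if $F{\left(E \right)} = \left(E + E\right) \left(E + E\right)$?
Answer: $- \frac{44673}{52900} \approx -0.84448$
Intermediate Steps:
$F{\left(E \right)} = 4 E^{2}$ ($F{\left(E \right)} = 2 E 2 E = 4 E^{2}$)
$- \frac{44673}{F{\left(115 \right)}} = - \frac{44673}{4 \cdot 115^{2}} = - \frac{44673}{4 \cdot 13225} = - \frac{44673}{52900}$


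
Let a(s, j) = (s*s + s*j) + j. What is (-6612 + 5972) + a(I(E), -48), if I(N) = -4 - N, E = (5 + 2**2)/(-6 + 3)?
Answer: -639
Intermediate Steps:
E = -3 (E = (5 + 4)/(-3) = 9*(-1/3) = -3)
a(s, j) = j + s**2 + j*s (a(s, j) = (s**2 + j*s) + j = j + s**2 + j*s)
(-6612 + 5972) + a(I(E), -48) = (-6612 + 5972) + (-48 + (-4 - 1*(-3))**2 - 48*(-4 - 1*(-3))) = -640 + (-48 + (-4 + 3)**2 - 48*(-4 + 3)) = -640 + (-48 + (-1)**2 - 48*(-1)) = -640 + (-48 + 1 + 48) = -640 + 1 = -639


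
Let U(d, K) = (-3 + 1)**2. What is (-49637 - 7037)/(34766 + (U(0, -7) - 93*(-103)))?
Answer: -56674/44349 ≈ -1.2779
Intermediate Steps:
U(d, K) = 4 (U(d, K) = (-2)**2 = 4)
(-49637 - 7037)/(34766 + (U(0, -7) - 93*(-103))) = (-49637 - 7037)/(34766 + (4 - 93*(-103))) = -56674/(34766 + (4 + 9579)) = -56674/(34766 + 9583) = -56674/44349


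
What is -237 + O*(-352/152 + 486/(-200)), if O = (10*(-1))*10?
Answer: 4514/19 ≈ 237.58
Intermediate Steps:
O = -100 (O = -10*10 = -100)
-237 + O*(-352/152 + 486/(-200)) = -237 - 100*(-352/152 + 486/(-200)) = -237 - 100*(-352*1/152 + 486*(-1/200)) = -237 - 100*(-44/19 - 243/100) = -237 - 100*(-9017/1900) = -237 + 9017/19 = 4514/19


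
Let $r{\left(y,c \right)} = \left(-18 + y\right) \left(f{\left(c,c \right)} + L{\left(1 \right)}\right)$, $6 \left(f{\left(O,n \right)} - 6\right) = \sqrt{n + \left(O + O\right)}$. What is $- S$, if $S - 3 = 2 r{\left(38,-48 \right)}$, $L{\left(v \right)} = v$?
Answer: $-283 - 80 i \approx -283.0 - 80.0 i$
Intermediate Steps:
$f{\left(O,n \right)} = 6 + \frac{\sqrt{n + 2 O}}{6}$ ($f{\left(O,n \right)} = 6 + \frac{\sqrt{n + \left(O + O\right)}}{6} = 6 + \frac{\sqrt{n + 2 O}}{6}$)
$r{\left(y,c \right)} = \left(-18 + y\right) \left(7 + \frac{\sqrt{3} \sqrt{c}}{6}\right)$ ($r{\left(y,c \right)} = \left(-18 + y\right) \left(\left(6 + \frac{\sqrt{c + 2 c}}{6}\right) + 1\right) = \left(-18 + y\right) \left(\left(6 + \frac{\sqrt{3 c}}{6}\right) + 1\right) = \left(-18 + y\right) \left(\left(6 + \frac{\sqrt{3} \sqrt{c}}{6}\right) + 1\right) = \left(-18 + y\right) \left(7 + \frac{\sqrt{3} \sqrt{c}}{6}\right)$)
$S = 283 + 80 i$ ($S = 3 + 2 \left(-126 + 7 \cdot 38 - 3 \sqrt{3} \sqrt{-48} + \frac{1}{6} \cdot 38 \sqrt{3} \sqrt{-48}\right) = 3 + 2 \left(-126 + 266 - 3 \sqrt{3} \cdot 4 i \sqrt{3} + \frac{1}{6} \cdot 38 \sqrt{3} \cdot 4 i \sqrt{3}\right) = 3 + 2 \left(-126 + 266 - 36 i + 76 i\right) = 3 + 2 \left(140 + 40 i\right) = 3 + \left(280 + 80 i\right) = 283 + 80 i \approx 283.0 + 80.0 i$)
$- S = - (283 + 80 i) = -283 - 80 i$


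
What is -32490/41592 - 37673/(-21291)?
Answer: 145858471/147589212 ≈ 0.98827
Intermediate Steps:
-32490/41592 - 37673/(-21291) = -32490*1/41592 - 37673*(-1/21291) = -5415/6932 + 37673/21291 = 145858471/147589212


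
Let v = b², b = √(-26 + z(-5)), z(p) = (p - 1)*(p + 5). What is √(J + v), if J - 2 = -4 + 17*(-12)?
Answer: 2*I*√58 ≈ 15.232*I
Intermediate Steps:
z(p) = (-1 + p)*(5 + p)
b = I*√26 (b = √(-26 + (-5 + (-5)² + 4*(-5))) = √(-26 + (-5 + 25 - 20)) = √(-26 + 0) = √(-26) = I*√26 ≈ 5.099*I)
J = -206 (J = 2 + (-4 + 17*(-12)) = 2 + (-4 - 204) = 2 - 208 = -206)
v = -26 (v = (I*√26)² = -26)
√(J + v) = √(-206 - 26) = √(-232) = 2*I*√58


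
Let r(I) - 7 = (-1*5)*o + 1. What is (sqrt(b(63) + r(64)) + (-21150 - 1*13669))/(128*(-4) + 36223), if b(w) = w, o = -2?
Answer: -34810/35711 ≈ -0.97477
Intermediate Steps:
r(I) = 18 (r(I) = 7 + (-1*5*(-2) + 1) = 7 + (-5*(-2) + 1) = 7 + (10 + 1) = 7 + 11 = 18)
(sqrt(b(63) + r(64)) + (-21150 - 1*13669))/(128*(-4) + 36223) = (sqrt(63 + 18) + (-21150 - 1*13669))/(128*(-4) + 36223) = (sqrt(81) + (-21150 - 13669))/(-512 + 36223) = (9 - 34819)/35711 = -34810*1/35711 = -34810/35711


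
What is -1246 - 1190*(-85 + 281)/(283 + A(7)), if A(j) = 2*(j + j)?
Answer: -620746/311 ≈ -1996.0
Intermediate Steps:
A(j) = 4*j (A(j) = 2*(2*j) = 4*j)
-1246 - 1190*(-85 + 281)/(283 + A(7)) = -1246 - 1190*(-85 + 281)/(283 + 4*7) = -1246 - 233240/(283 + 28) = -1246 - 233240/311 = -620746/311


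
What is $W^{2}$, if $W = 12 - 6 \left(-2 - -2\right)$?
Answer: $144$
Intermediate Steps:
$W = 12$ ($W = 12 - 6 \left(-2 + 2\right) = 12 - 6 \cdot 0 = 12 - 0 = 12 + 0 = 12$)
$W^{2} = 12^{2} = 144$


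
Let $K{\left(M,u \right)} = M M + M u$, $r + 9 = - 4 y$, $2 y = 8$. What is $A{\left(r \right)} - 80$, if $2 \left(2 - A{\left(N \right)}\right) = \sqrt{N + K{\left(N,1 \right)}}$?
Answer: $-78 - \frac{5 \sqrt{23}}{2} \approx -89.99$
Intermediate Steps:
$y = 4$ ($y = \frac{1}{2} \cdot 8 = 4$)
$r = -25$ ($r = -9 - 16 = -25$)
$K{\left(M,u \right)} = M^{2} + M u$
$A{\left(N \right)} = 2 - \frac{\sqrt{N + N \left(1 + N\right)}}{2}$ ($A{\left(N \right)} = 2 - \frac{\sqrt{N + N \left(N + 1\right)}}{2} = 2 - \frac{\sqrt{N + N \left(1 + N\right)}}{2}$)
$A{\left(r \right)} - 80 = \left(2 - \frac{\sqrt{- 25 \left(2 - 25\right)}}{2}\right) - 80 = \left(2 - \frac{\sqrt{\left(-25\right) \left(-23\right)}}{2}\right) - 80 = \left(2 - \frac{\sqrt{575}}{2}\right) - 80 = \left(2 - \frac{5 \sqrt{23}}{2}\right) - 80 = -78 - \frac{5 \sqrt{23}}{2}$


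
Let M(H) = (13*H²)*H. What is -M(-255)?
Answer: 215557875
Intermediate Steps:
M(H) = 13*H³
-M(-255) = -13*(-255)³ = -13*(-16581375) = -1*(-215557875) = 215557875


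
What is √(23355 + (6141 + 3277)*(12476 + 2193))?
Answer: √138175997 ≈ 11755.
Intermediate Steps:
√(23355 + (6141 + 3277)*(12476 + 2193)) = √(23355 + 9418*14669) = √(23355 + 138152642) = √138175997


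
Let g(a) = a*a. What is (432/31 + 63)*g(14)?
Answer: 467460/31 ≈ 15079.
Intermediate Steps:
g(a) = a²
(432/31 + 63)*g(14) = (432/31 + 63)*14² = (432*(1/31) + 63)*196 = (432/31 + 63)*196 = (2385/31)*196 = 467460/31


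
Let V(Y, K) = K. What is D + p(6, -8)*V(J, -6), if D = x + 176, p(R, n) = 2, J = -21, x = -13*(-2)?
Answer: 190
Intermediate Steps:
x = 26
D = 202 (D = 26 + 176 = 202)
D + p(6, -8)*V(J, -6) = 202 + 2*(-6) = 202 - 12 = 190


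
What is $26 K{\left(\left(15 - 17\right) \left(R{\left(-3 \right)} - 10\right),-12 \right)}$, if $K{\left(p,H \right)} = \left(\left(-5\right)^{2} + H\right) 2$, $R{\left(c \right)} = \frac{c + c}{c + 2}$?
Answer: $676$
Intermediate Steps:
$R{\left(c \right)} = \frac{2 c}{2 + c}$
$K{\left(p,H \right)} = 50 + 2 H$ ($K{\left(p,H \right)} = \left(25 + H\right) 2 = 50 + 2 H$)
$26 K{\left(\left(15 - 17\right) \left(R{\left(-3 \right)} - 10\right),-12 \right)} = 26 \left(50 + 2 \left(-12\right)\right) = 26 \left(50 - 24\right) = 26 \cdot 26 = 676$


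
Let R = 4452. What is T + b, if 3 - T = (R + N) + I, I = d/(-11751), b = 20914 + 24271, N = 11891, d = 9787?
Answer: 338967382/11751 ≈ 28846.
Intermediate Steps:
b = 45185
I = -9787/11751 (I = 9787/(-11751) = 9787*(-1/11751) = -9787/11751 ≈ -0.83286)
T = -192001553/11751 (T = 3 - ((4452 + 11891) - 9787/11751) = 3 - (16343 - 9787/11751) = 3 - 1*192036806/11751 = 3 - 192036806/11751 = -192001553/11751 ≈ -16339.)
T + b = -192001553/11751 + 45185 = 338967382/11751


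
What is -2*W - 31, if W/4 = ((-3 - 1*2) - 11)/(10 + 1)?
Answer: -213/11 ≈ -19.364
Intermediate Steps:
W = -64/11 (W = 4*(((-3 - 1*2) - 11)/(10 + 1)) = 4*(((-3 - 2) - 11)/11) = 4*((-5 - 11)*(1/11)) = 4*(-16*1/11) = 4*(-16/11) = -64/11 ≈ -5.8182)
-2*W - 31 = -2*(-64/11) - 31 = 128/11 - 31 = -213/11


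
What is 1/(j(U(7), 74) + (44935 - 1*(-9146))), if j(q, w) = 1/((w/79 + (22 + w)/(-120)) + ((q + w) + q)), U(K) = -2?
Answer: 27704/1498260419 ≈ 1.8491e-5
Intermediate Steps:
j(q, w) = 1/(-11/60 + 2*q + 9521*w/9480) (j(q, w) = 1/((w*(1/79) + (22 + w)*(-1/120)) + (w + 2*q)) = 1/((w/79 + (-11/60 - w/120)) + (w + 2*q)) = 1/((-11/60 + 41*w/9480) + (w + 2*q)) = 1/(-11/60 + 2*q + 9521*w/9480))
1/(j(U(7), 74) + (44935 - 1*(-9146))) = 1/(9480/(-1738 + 9521*74 + 18960*(-2)) + (44935 - 1*(-9146))) = 1/(9480/(-1738 + 704554 - 37920) + (44935 + 9146)) = 1/(9480/664896 + 54081) = 1/(9480*(1/664896) + 54081) = 1/(395/27704 + 54081) = 1/(1498260419/27704) = 27704/1498260419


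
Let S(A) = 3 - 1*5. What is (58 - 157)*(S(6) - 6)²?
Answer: -6336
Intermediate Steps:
S(A) = -2 (S(A) = 3 - 5 = -2)
(58 - 157)*(S(6) - 6)² = (58 - 157)*(-2 - 6)² = -99*(-8)² = -99*64 = -6336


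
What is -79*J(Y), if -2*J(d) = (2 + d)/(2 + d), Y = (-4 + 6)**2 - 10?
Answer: 79/2 ≈ 39.500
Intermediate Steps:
Y = -6 (Y = 2**2 - 10 = 4 - 10 = -6)
J(d) = -1/2 (J(d) = -(2 + d)/(2*(2 + d)) = -1/2*1 = -1/2)
-79*J(Y) = -79*(-1/2) = 79/2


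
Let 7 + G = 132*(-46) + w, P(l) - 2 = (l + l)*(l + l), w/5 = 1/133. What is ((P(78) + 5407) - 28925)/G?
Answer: -54530/404251 ≈ -0.13489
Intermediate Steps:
w = 5/133 ≈ 0.037594
P(l) = 2 + 4*l**2 (P(l) = 2 + (l + l)*(l + l) = 2 + (2*l)*(2*l) = 2 + 4*l**2)
G = -808502/133 (G = -7 + (132*(-46) + 5/133) = -7 + (-6072 + 5/133) = -7 - 807571/133 = -808502/133 ≈ -6079.0)
((P(78) + 5407) - 28925)/G = (((2 + 4*78**2) + 5407) - 28925)/(-808502/133) = (((2 + 4*6084) + 5407) - 28925)*(-133/808502) = (((2 + 24336) + 5407) - 28925)*(-133/808502) = ((24338 + 5407) - 28925)*(-133/808502) = (29745 - 28925)*(-133/808502) = 820*(-133/808502) = -54530/404251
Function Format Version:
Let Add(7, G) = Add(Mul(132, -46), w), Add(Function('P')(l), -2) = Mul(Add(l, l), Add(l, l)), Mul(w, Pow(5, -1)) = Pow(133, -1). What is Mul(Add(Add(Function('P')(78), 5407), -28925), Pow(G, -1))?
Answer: Rational(-54530, 404251) ≈ -0.13489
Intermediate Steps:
w = Rational(5, 133) (w = Mul(5, Pow(133, -1)) = Mul(5, Rational(1, 133)) = Rational(5, 133) ≈ 0.037594)
Function('P')(l) = Add(2, Mul(4, Pow(l, 2))) (Function('P')(l) = Add(2, Mul(Add(l, l), Add(l, l))) = Add(2, Mul(Mul(2, l), Mul(2, l))) = Add(2, Mul(4, Pow(l, 2))))
G = Rational(-808502, 133) (G = Add(-7, Add(Mul(132, -46), Rational(5, 133))) = Add(-7, Add(-6072, Rational(5, 133))) = Add(-7, Rational(-807571, 133)) = Rational(-808502, 133) ≈ -6079.0)
Mul(Add(Add(Function('P')(78), 5407), -28925), Pow(G, -1)) = Mul(Add(Add(Add(2, Mul(4, Pow(78, 2))), 5407), -28925), Pow(Rational(-808502, 133), -1)) = Mul(Add(Add(Add(2, Mul(4, 6084)), 5407), -28925), Rational(-133, 808502)) = Mul(Add(Add(Add(2, 24336), 5407), -28925), Rational(-133, 808502)) = Mul(Add(Add(24338, 5407), -28925), Rational(-133, 808502)) = Mul(Add(29745, -28925), Rational(-133, 808502)) = Mul(820, Rational(-133, 808502)) = Rational(-54530, 404251)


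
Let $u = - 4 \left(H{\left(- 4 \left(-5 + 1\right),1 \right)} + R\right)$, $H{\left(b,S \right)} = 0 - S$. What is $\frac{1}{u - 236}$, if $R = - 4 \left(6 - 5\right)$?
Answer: $- \frac{1}{216} \approx -0.0046296$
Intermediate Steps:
$H{\left(b,S \right)} = - S$
$R = -4$ ($R = \left(-4\right) 1 = -4$)
$u = 20$ ($u = - 4 \left(\left(-1\right) 1 - 4\right) = - 4 \left(-1 - 4\right) = \left(-4\right) \left(-5\right) = 20$)
$\frac{1}{u - 236} = \frac{1}{20 - 236} = \frac{1}{-216} = - \frac{1}{216}$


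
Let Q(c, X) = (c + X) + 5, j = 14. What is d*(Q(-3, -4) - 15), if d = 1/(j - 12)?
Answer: -17/2 ≈ -8.5000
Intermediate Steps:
Q(c, X) = 5 + X + c (Q(c, X) = (X + c) + 5 = 5 + X + c)
d = ½ (d = 1/(14 - 12) = 1/2 = ½ ≈ 0.50000)
d*(Q(-3, -4) - 15) = ((5 - 4 - 3) - 15)/2 = (-2 - 15)/2 = (½)*(-17) = -17/2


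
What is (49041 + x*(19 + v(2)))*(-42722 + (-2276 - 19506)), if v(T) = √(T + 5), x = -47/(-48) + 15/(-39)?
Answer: -246797407879/78 - 2991373*√7/78 ≈ -3.1642e+9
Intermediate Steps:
x = 371/624 (x = -47*(-1/48) + 15*(-1/39) = 47/48 - 5/13 = 371/624 ≈ 0.59455)
v(T) = √(5 + T)
(49041 + x*(19 + v(2)))*(-42722 + (-2276 - 19506)) = (49041 + 371*(19 + √(5 + 2))/624)*(-42722 + (-2276 - 19506)) = (49041 + 371*(19 + √7)/624)*(-42722 - 21782) = (49041 + (7049/624 + 371*√7/624))*(-64504) = (30608633/624 + 371*√7/624)*(-64504) = -246797407879/78 - 2991373*√7/78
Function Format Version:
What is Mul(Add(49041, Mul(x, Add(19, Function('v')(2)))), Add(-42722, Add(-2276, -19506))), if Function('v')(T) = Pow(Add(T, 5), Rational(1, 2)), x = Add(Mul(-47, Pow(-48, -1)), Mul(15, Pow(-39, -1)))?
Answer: Add(Rational(-246797407879, 78), Mul(Rational(-2991373, 78), Pow(7, Rational(1, 2)))) ≈ -3.1642e+9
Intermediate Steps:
x = Rational(371, 624) (x = Add(Mul(-47, Rational(-1, 48)), Mul(15, Rational(-1, 39))) = Add(Rational(47, 48), Rational(-5, 13)) = Rational(371, 624) ≈ 0.59455)
Function('v')(T) = Pow(Add(5, T), Rational(1, 2))
Mul(Add(49041, Mul(x, Add(19, Function('v')(2)))), Add(-42722, Add(-2276, -19506))) = Mul(Add(49041, Mul(Rational(371, 624), Add(19, Pow(Add(5, 2), Rational(1, 2))))), Add(-42722, Add(-2276, -19506))) = Mul(Add(49041, Mul(Rational(371, 624), Add(19, Pow(7, Rational(1, 2))))), Add(-42722, -21782)) = Mul(Add(49041, Add(Rational(7049, 624), Mul(Rational(371, 624), Pow(7, Rational(1, 2))))), -64504) = Mul(Add(Rational(30608633, 624), Mul(Rational(371, 624), Pow(7, Rational(1, 2)))), -64504) = Add(Rational(-246797407879, 78), Mul(Rational(-2991373, 78), Pow(7, Rational(1, 2))))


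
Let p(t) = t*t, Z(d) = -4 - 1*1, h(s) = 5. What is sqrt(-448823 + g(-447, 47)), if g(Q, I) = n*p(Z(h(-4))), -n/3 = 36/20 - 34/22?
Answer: I*sqrt(54309893)/11 ≈ 669.96*I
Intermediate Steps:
Z(d) = -5 (Z(d) = -4 - 1 = -5)
p(t) = t**2
n = -42/55 (n = -3*(36/20 - 34/22) = -3*(36*(1/20) - 34*1/22) = -3*(9/5 - 17/11) = -3*14/55 = -42/55 ≈ -0.76364)
g(Q, I) = -210/11 (g(Q, I) = -42/55*(-5)**2 = -42/55*25 = -210/11)
sqrt(-448823 + g(-447, 47)) = sqrt(-448823 - 210/11) = sqrt(-4937263/11) = I*sqrt(54309893)/11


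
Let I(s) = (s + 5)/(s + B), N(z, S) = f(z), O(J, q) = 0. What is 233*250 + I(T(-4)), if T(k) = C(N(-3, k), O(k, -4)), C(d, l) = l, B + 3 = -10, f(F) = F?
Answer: 757245/13 ≈ 58250.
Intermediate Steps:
B = -13 (B = -3 - 10 = -13)
N(z, S) = z
T(k) = 0
I(s) = (5 + s)/(-13 + s) (I(s) = (s + 5)/(s - 13) = (5 + s)/(-13 + s))
233*250 + I(T(-4)) = 233*250 + (5 + 0)/(-13 + 0) = 58250 + 5/(-13) = 58250 - 1/13*5 = 58250 - 5/13 = 757245/13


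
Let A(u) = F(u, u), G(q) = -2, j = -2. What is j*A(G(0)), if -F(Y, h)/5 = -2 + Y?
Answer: -40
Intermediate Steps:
F(Y, h) = 10 - 5*Y (F(Y, h) = -5*(-2 + Y) = 10 - 5*Y)
A(u) = 10 - 5*u
j*A(G(0)) = -2*(10 - 5*(-2)) = -2*(10 + 10) = -2*20 = -40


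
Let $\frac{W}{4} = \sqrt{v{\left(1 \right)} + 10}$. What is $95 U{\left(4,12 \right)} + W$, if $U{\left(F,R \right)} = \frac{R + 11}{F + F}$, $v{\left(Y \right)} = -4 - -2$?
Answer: $\frac{2185}{8} + 8 \sqrt{2} \approx 284.44$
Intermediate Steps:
$v{\left(Y \right)} = -2$ ($v{\left(Y \right)} = -4 + 2 = -2$)
$U{\left(F,R \right)} = \frac{11 + R}{2 F}$
$W = 8 \sqrt{2}$ ($W = 4 \sqrt{-2 + 10} = 4 \sqrt{8} = 4 \cdot 2 \sqrt{2} = 8 \sqrt{2} \approx 11.314$)
$95 U{\left(4,12 \right)} + W = 95 \frac{11 + 12}{2 \cdot 4} + 8 \sqrt{2} = 95 \cdot \frac{1}{2} \cdot \frac{1}{4} \cdot 23 + 8 \sqrt{2} = 95 \cdot \frac{23}{8} + 8 \sqrt{2} = \frac{2185}{8} + 8 \sqrt{2}$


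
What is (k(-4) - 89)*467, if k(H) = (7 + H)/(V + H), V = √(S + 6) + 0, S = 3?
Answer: -42964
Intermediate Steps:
V = 3 (V = √(3 + 6) + 0 = √9 + 0 = 3 + 0 = 3)
k(H) = (7 + H)/(3 + H)
(k(-4) - 89)*467 = ((7 - 4)/(3 - 4) - 89)*467 = (3/(-1) - 89)*467 = (-1*3 - 89)*467 = (-3 - 89)*467 = -92*467 = -42964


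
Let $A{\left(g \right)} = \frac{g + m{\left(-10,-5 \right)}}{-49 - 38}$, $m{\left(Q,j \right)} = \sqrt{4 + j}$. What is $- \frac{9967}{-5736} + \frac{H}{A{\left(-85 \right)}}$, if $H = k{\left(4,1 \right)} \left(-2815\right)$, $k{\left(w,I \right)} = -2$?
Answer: $\frac{119441892571}{20724168} + \frac{244905 i}{3613} \approx 5763.4 + 67.784 i$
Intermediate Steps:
$A{\left(g \right)} = - \frac{i}{87} - \frac{g}{87}$ ($A{\left(g \right)} = \frac{g + \sqrt{4 - 5}}{-49 - 38} = \frac{g + \sqrt{-1}}{-87} = \left(g + i\right) \left(- \frac{1}{87}\right) = \left(i + g\right) \left(- \frac{1}{87}\right) = - \frac{i}{87} - \frac{g}{87}$)
$H = 5630$ ($H = \left(-2\right) \left(-2815\right) = 5630$)
$- \frac{9967}{-5736} + \frac{H}{A{\left(-85 \right)}} = - \frac{9967}{-5736} + \frac{5630}{- \frac{i}{87} - - \frac{85}{87}} = \left(-9967\right) \left(- \frac{1}{5736}\right) + \frac{5630}{- \frac{i}{87} + \frac{85}{87}} = \frac{9967}{5736} + \frac{5630}{\frac{85}{87} - \frac{i}{87}} = \frac{9967}{5736} + 5630 \frac{7569 \left(\frac{85}{87} + \frac{i}{87}\right)}{7226} = \frac{9967}{5736} + \frac{21306735 \left(\frac{85}{87} + \frac{i}{87}\right)}{3613}$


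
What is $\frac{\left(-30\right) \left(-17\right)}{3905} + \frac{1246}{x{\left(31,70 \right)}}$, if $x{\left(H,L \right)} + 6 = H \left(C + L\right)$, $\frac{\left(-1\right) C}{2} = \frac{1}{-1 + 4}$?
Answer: $\frac{1787619}{2510915} \approx 0.71194$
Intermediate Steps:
$C = - \frac{2}{3}$ ($C = - \frac{2}{-1 + 4} = - \frac{2}{3} \approx -0.66667$)
$x{\left(H,L \right)} = -6 + H \left(- \frac{2}{3} + L\right)$
$\frac{\left(-30\right) \left(-17\right)}{3905} + \frac{1246}{x{\left(31,70 \right)}} = \frac{\left(-30\right) \left(-17\right)}{3905} + \frac{1246}{-6 - \frac{62}{3} + 31 \cdot 70} = 510 \cdot \frac{1}{3905} + \frac{1246}{-6 - \frac{62}{3} + 2170} = \frac{102}{781} + \frac{1246}{\frac{6430}{3}} = \frac{102}{781} + 1246 \cdot \frac{3}{6430} = \frac{102}{781} + \frac{1869}{3215} = \frac{1787619}{2510915}$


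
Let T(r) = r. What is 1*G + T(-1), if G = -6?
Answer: -7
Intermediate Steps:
1*G + T(-1) = 1*(-6) - 1 = -6 - 1 = -7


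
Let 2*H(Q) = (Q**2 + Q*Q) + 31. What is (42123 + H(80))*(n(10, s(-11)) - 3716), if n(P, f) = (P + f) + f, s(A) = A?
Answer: -180951528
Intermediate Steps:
n(P, f) = P + 2*f
H(Q) = 31/2 + Q**2 (H(Q) = ((Q**2 + Q*Q) + 31)/2 = ((Q**2 + Q**2) + 31)/2 = (2*Q**2 + 31)/2 = (31 + 2*Q**2)/2 = 31/2 + Q**2)
(42123 + H(80))*(n(10, s(-11)) - 3716) = (42123 + (31/2 + 80**2))*((10 + 2*(-11)) - 3716) = (42123 + (31/2 + 6400))*((10 - 22) - 3716) = (42123 + 12831/2)*(-12 - 3716) = (97077/2)*(-3728) = -180951528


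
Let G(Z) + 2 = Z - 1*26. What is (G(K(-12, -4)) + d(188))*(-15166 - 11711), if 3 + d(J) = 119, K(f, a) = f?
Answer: -2042652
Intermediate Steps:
d(J) = 116 (d(J) = -3 + 119 = 116)
G(Z) = -28 + Z (G(Z) = -2 + (Z - 1*26) = -2 + (Z - 26) = -2 + (-26 + Z) = -28 + Z)
(G(K(-12, -4)) + d(188))*(-15166 - 11711) = ((-28 - 12) + 116)*(-15166 - 11711) = (-40 + 116)*(-26877) = 76*(-26877) = -2042652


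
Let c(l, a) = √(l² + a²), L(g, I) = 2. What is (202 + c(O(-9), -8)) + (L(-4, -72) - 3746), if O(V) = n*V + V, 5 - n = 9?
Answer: -3542 + √793 ≈ -3513.8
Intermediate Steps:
n = -4 (n = 5 - 1*9 = 5 - 9 = -4)
O(V) = -3*V (O(V) = -4*V + V = -3*V)
c(l, a) = √(a² + l²)
(202 + c(O(-9), -8)) + (L(-4, -72) - 3746) = (202 + √((-8)² + (-3*(-9))²)) + (2 - 3746) = (202 + √(64 + 27²)) - 3744 = (202 + √(64 + 729)) - 3744 = (202 + √793) - 3744 = -3542 + √793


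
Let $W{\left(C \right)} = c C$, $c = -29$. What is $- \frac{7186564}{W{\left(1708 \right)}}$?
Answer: $\frac{256663}{1769} \approx 145.09$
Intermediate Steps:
$W{\left(C \right)} = - 29 C$
$- \frac{7186564}{W{\left(1708 \right)}} = - \frac{7186564}{\left(-29\right) 1708} = - \frac{7186564}{-49532} = \left(-7186564\right) \left(- \frac{1}{49532}\right) = \frac{256663}{1769}$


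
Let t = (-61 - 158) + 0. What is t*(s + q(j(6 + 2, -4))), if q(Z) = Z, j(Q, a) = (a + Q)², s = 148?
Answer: -35916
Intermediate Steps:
t = -219 (t = -219 + 0 = -219)
j(Q, a) = (Q + a)²
t*(s + q(j(6 + 2, -4))) = -219*(148 + ((6 + 2) - 4)²) = -219*(148 + (8 - 4)²) = -219*(148 + 4²) = -219*(148 + 16) = -219*164 = -35916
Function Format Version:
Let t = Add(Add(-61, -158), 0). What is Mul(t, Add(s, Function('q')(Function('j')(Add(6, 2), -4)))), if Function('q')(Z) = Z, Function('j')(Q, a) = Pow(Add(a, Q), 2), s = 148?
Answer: -35916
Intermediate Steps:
t = -219 (t = Add(-219, 0) = -219)
Function('j')(Q, a) = Pow(Add(Q, a), 2)
Mul(t, Add(s, Function('q')(Function('j')(Add(6, 2), -4)))) = Mul(-219, Add(148, Pow(Add(Add(6, 2), -4), 2))) = Mul(-219, Add(148, Pow(Add(8, -4), 2))) = Mul(-219, Add(148, Pow(4, 2))) = Mul(-219, Add(148, 16)) = Mul(-219, 164) = -35916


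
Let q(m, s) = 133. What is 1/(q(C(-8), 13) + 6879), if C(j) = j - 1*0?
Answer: 1/7012 ≈ 0.00014261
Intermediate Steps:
C(j) = j (C(j) = j + 0 = j)
1/(q(C(-8), 13) + 6879) = 1/(133 + 6879) = 1/7012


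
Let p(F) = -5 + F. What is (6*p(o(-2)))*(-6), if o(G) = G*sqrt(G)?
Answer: 180 + 72*I*sqrt(2) ≈ 180.0 + 101.82*I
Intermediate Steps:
o(G) = G**(3/2)
(6*p(o(-2)))*(-6) = (6*(-5 + (-2)**(3/2)))*(-6) = (6*(-5 - 2*I*sqrt(2)))*(-6) = (-30 - 12*I*sqrt(2))*(-6) = 180 + 72*I*sqrt(2)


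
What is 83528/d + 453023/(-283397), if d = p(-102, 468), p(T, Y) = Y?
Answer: 5864892463/33157449 ≈ 176.88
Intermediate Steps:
d = 468
83528/d + 453023/(-283397) = 83528/468 + 453023/(-283397) = 83528*(1/468) + 453023*(-1/283397) = 20882/117 - 453023/283397 = 5864892463/33157449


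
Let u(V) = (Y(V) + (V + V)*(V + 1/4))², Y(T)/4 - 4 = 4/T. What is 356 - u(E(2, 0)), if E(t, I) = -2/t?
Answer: 1415/4 ≈ 353.75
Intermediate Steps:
Y(T) = 16 + 16/T (Y(T) = 16 + 4*(4/T) = 16 + 16/T)
u(V) = (16 + 16/V + 2*V*(¼ + V))² (u(V) = ((16 + 16/V) + (V + V)*(V + 1/4))² = ((16 + 16/V) + (2*V)*(V + 1*(¼)))² = ((16 + 16/V) + (2*V)*(V + ¼))² = ((16 + 16/V) + (2*V)*(¼ + V))² = ((16 + 16/V) + 2*V*(¼ + V))² = (16 + 16/V + 2*V*(¼ + V))²)
356 - u(E(2, 0)) = 356 - (32 + 32*(-2/2) + (-2/2)²*(1 + 4*(-2/2)))²/(4*(-2/2)²) = 356 - (32 + 32*(-2*½) + (-2*½)²*(1 + 4*(-2*½)))²/(4*(-2*½)²) = 356 - (32 + 32*(-1) + (-1)²*(1 + 4*(-1)))²/(4*(-1)²) = 356 - (32 - 32 + 1*(1 - 4))²/4 = 356 - (32 - 32 + 1*(-3))²/4 = 356 - (32 - 32 - 3)²/4 = 356 - (-3)²/4 = 356 - 9/4 = 1415/4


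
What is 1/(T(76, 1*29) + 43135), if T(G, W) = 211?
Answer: 1/43346 ≈ 2.3070e-5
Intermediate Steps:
1/(T(76, 1*29) + 43135) = 1/(211 + 43135) = 1/43346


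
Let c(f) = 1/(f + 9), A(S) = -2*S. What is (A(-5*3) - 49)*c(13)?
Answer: -19/22 ≈ -0.86364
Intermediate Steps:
c(f) = 1/(9 + f)
(A(-5*3) - 49)*c(13) = (-(-10)*3 - 49)/(9 + 13) = (-2*(-15) - 49)/22 = (30 - 49)*(1/22) = -19*1/22 = -19/22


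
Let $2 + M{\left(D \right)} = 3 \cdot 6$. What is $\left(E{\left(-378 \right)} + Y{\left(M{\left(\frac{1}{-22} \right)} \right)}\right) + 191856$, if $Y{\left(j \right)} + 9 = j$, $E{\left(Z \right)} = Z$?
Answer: $191485$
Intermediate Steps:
$M{\left(D \right)} = 16$ ($M{\left(D \right)} = -2 + 3 \cdot 6 = -2 + 18 = 16$)
$Y{\left(j \right)} = -9 + j$
$\left(E{\left(-378 \right)} + Y{\left(M{\left(\frac{1}{-22} \right)} \right)}\right) + 191856 = \left(-378 + \left(-9 + 16\right)\right) + 191856 = \left(-378 + 7\right) + 191856 = -371 + 191856 = 191485$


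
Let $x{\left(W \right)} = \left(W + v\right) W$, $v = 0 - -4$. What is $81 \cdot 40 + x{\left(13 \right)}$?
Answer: $3461$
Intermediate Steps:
$v = 4$ ($v = 0 + 4 = 4$)
$x{\left(W \right)} = W \left(4 + W\right)$ ($x{\left(W \right)} = \left(W + 4\right) W = \left(4 + W\right) W = W \left(4 + W\right)$)
$81 \cdot 40 + x{\left(13 \right)} = 81 \cdot 40 + 13 \left(4 + 13\right) = 3240 + 13 \cdot 17 = 3240 + 221 = 3461$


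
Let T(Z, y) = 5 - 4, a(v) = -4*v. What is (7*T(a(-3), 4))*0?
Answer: 0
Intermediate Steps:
T(Z, y) = 1
(7*T(a(-3), 4))*0 = (7*1)*0 = 7*0 = 0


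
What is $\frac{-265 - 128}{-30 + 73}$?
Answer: $- \frac{393}{43} \approx -9.1395$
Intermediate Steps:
$\frac{-265 - 128}{-30 + 73} = - \frac{393}{43}$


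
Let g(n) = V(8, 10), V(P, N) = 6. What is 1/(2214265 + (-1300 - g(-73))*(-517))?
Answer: 1/2889467 ≈ 3.4608e-7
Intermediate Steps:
g(n) = 6
1/(2214265 + (-1300 - g(-73))*(-517)) = 1/(2214265 + (-1300 - 1*6)*(-517)) = 1/(2214265 + (-1300 - 6)*(-517)) = 1/(2214265 - 1306*(-517)) = 1/(2214265 + 675202) = 1/2889467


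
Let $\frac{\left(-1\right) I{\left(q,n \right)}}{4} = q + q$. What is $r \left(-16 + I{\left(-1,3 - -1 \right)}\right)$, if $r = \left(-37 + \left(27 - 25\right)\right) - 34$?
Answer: $552$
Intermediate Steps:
$I{\left(q,n \right)} = - 8 q$ ($I{\left(q,n \right)} = - 4 \left(q + q\right) = - 4 \cdot 2 q = - 8 q$)
$r = -69$ ($r = \left(-37 + 2\right) - 34 = -35 - 34 = -69$)
$r \left(-16 + I{\left(-1,3 - -1 \right)}\right) = - 69 \left(-16 - -8\right) = - 69 \left(-16 + 8\right) = \left(-69\right) \left(-8\right) = 552$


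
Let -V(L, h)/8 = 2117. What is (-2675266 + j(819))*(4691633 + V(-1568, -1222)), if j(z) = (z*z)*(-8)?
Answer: -37590893419738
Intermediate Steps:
V(L, h) = -16936 (V(L, h) = -8*2117 = -16936)
j(z) = -8*z² (j(z) = z²*(-8) = -8*z²)
(-2675266 + j(819))*(4691633 + V(-1568, -1222)) = (-2675266 - 8*819²)*(4691633 - 16936) = (-2675266 - 8*670761)*4674697 = (-2675266 - 5366088)*4674697 = -8041354*4674697 = -37590893419738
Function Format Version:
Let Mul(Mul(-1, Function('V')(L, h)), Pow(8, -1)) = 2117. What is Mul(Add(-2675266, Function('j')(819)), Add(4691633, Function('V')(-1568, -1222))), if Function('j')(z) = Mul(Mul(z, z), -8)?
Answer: -37590893419738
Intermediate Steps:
Function('V')(L, h) = -16936 (Function('V')(L, h) = Mul(-8, 2117) = -16936)
Function('j')(z) = Mul(-8, Pow(z, 2)) (Function('j')(z) = Mul(Pow(z, 2), -8) = Mul(-8, Pow(z, 2)))
Mul(Add(-2675266, Function('j')(819)), Add(4691633, Function('V')(-1568, -1222))) = Mul(Add(-2675266, Mul(-8, Pow(819, 2))), Add(4691633, -16936)) = Mul(Add(-2675266, Mul(-8, 670761)), 4674697) = Mul(Add(-2675266, -5366088), 4674697) = Mul(-8041354, 4674697) = -37590893419738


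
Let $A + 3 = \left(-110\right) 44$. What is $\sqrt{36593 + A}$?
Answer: $5 \sqrt{1270} \approx 178.19$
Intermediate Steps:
$A = -4843$ ($A = -3 - 4840 = -4843$)
$\sqrt{36593 + A} = \sqrt{36593 - 4843} = \sqrt{31750} = 5 \sqrt{1270}$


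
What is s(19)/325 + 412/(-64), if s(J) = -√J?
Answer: -103/16 - √19/325 ≈ -6.4509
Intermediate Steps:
s(19)/325 + 412/(-64) = -√19/325 + 412/(-64) = -√19*(1/325) + 412*(-1/64) = -√19/325 - 103/16 = -103/16 - √19/325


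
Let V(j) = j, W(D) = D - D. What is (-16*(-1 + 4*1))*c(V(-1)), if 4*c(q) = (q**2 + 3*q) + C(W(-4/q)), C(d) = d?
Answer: 24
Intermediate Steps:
W(D) = 0
c(q) = q**2/4 + 3*q/4 (c(q) = ((q**2 + 3*q) + 0)/4 = (q**2 + 3*q)/4 = q**2/4 + 3*q/4)
(-16*(-1 + 4*1))*c(V(-1)) = (-16*(-1 + 4*1))*((1/4)*(-1)*(3 - 1)) = (-16*(-1 + 4))*((1/4)*(-1)*2) = -16*3*(-1/2) = -48*(-1/2) = 24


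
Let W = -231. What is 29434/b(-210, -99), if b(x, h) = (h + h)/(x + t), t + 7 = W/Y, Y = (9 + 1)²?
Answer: 322758527/9900 ≈ 32602.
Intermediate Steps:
Y = 100 (Y = 10² = 100)
t = -931/100 (t = -7 - 231/100 = -931/100 ≈ -9.3100)
b(x, h) = 2*h/(-931/100 + x) (b(x, h) = (h + h)/(x - 931/100) = (2*h)/(-931/100 + x) = 2*h/(-931/100 + x))
29434/b(-210, -99) = 29434/((200*(-99)/(-931 + 100*(-210)))) = 29434/((200*(-99)/(-931 - 21000))) = 29434/((200*(-99)/(-21931))) = 29434/((200*(-99)*(-1/21931))) = 29434/(19800/21931) = 29434*(21931/19800) = 322758527/9900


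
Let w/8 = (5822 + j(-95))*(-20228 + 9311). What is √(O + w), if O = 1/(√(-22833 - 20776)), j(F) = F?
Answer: √(-951201959639020632 - 43609*I*√43609)/43609 ≈ 1.0706e-7 - 22365.0*I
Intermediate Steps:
O = -I*√43609/43609 (O = 1/(√(-43609)) = 1/(I*√43609) = -I*√43609/43609 ≈ -0.0047886*I)
w = -500173272 (w = 8*((5822 - 95)*(-20228 + 9311)) = 8*(5727*(-10917)) = 8*(-62521659) = -500173272)
√(O + w) = √(-I*√43609/43609 - 500173272) = √(-500173272 - I*√43609/43609)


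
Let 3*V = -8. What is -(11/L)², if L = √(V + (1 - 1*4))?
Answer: 363/17 ≈ 21.353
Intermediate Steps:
V = -8/3 (V = (⅓)*(-8) = -8/3 ≈ -2.6667)
L = I*√51/3 (L = √(-8/3 + (1 - 1*4)) = √(-8/3 + (1 - 4)) = √(-8/3 - 3) = √(-17/3) = I*√51/3 ≈ 2.3805*I)
-(11/L)² = -(11/((I*√51/3)))² = -(11*(-I*√51/17))² = -(-11*I*√51/17)² = -1*(-363/17) = 363/17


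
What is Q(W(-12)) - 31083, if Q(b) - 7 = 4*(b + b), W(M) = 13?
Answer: -30972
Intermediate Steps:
Q(b) = 7 + 8*b (Q(b) = 7 + 4*(b + b) = 7 + 4*(2*b) = 7 + 8*b)
Q(W(-12)) - 31083 = (7 + 8*13) - 31083 = (7 + 104) - 31083 = 111 - 31083 = -30972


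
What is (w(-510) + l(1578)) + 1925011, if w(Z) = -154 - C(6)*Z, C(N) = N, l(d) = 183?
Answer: 1928100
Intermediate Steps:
w(Z) = -154 - 6*Z
(w(-510) + l(1578)) + 1925011 = ((-154 - 6*(-510)) + 183) + 1925011 = ((-154 + 3060) + 183) + 1925011 = (2906 + 183) + 1925011 = 3089 + 1925011 = 1928100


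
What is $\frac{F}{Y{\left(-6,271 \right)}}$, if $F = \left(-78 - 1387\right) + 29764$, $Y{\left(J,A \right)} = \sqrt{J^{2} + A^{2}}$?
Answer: $\frac{28299 \sqrt{73477}}{73477} \approx 104.4$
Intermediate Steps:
$Y{\left(J,A \right)} = \sqrt{A^{2} + J^{2}}$
$F = 28299$ ($F = -1465 + 29764 = 28299$)
$\frac{F}{Y{\left(-6,271 \right)}} = \frac{28299}{\sqrt{271^{2} + \left(-6\right)^{2}}} = \frac{28299}{\sqrt{73441 + 36}} = \frac{28299}{\sqrt{73477}} = 28299 \frac{\sqrt{73477}}{73477} = \frac{28299 \sqrt{73477}}{73477}$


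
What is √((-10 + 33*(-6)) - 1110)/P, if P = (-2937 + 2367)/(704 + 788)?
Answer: -746*I*√1318/285 ≈ -95.028*I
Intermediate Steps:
P = -285/746 (P = -570/1492 = -570*1/1492 = -285/746 ≈ -0.38204)
√((-10 + 33*(-6)) - 1110)/P = √((-10 + 33*(-6)) - 1110)/(-285/746) = √((-10 - 198) - 1110)*(-746/285) = √(-208 - 1110)*(-746/285) = √(-1318)*(-746/285) = (I*√1318)*(-746/285) = -746*I*√1318/285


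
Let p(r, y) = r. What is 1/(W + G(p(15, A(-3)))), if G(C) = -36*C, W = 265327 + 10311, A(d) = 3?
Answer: 1/275098 ≈ 3.6351e-6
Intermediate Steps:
W = 275638
1/(W + G(p(15, A(-3)))) = 1/(275638 - 36*15) = 1/(275638 - 540) = 1/275098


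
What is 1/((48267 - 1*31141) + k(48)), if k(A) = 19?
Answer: 1/17145 ≈ 5.8326e-5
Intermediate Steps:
1/((48267 - 1*31141) + k(48)) = 1/((48267 - 1*31141) + 19) = 1/((48267 - 31141) + 19) = 1/(17126 + 19) = 1/17145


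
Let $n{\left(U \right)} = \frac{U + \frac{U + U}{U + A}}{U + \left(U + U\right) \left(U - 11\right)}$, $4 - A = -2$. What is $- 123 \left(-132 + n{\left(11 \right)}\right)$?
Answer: $\frac{273675}{17} \approx 16099.0$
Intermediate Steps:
$A = 6$ ($A = 4 - -2 = 4 + 2 = 6$)
$n{\left(U \right)} = \frac{U + \frac{2 U}{6 + U}}{U + 2 U \left(-11 + U\right)}$ ($n{\left(U \right)} = \frac{U + \frac{U + U}{U + 6}}{U + \left(U + U\right) \left(U - 11\right)} = \frac{U + \frac{2 U}{6 + U}}{U + 2 U \left(-11 + U\right)}$)
$- 123 \left(-132 + n{\left(11 \right)}\right) = - 123 \left(-132 + \frac{8 + 11}{-126 - 99 + 2 \cdot 11^{2}}\right) = - 123 \left(-132 + \frac{1}{-126 - 99 + 2 \cdot 121} \cdot 19\right) = - 123 \left(-132 + \frac{1}{-126 - 99 + 242} \cdot 19\right) = - 123 \left(-132 + \frac{1}{17} \cdot 19\right) = - 123 \left(-132 + \frac{19}{17}\right) = \left(-123\right) \left(- \frac{2225}{17}\right) = \frac{273675}{17}$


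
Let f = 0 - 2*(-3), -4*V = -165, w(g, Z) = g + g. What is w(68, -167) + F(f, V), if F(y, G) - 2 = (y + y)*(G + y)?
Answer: 705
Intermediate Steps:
w(g, Z) = 2*g
V = 165/4 (V = -¼*(-165) = 165/4 ≈ 41.250)
f = 6 (f = 0 + 6 = 6)
F(y, G) = 2 + 2*y*(G + y) (F(y, G) = 2 + (y + y)*(G + y) = 2 + (2*y)*(G + y) = 2 + 2*y*(G + y))
w(68, -167) + F(f, V) = 2*68 + (2 + 2*6² + 2*(165/4)*6) = 136 + (2 + 2*36 + 495) = 136 + (2 + 72 + 495) = 136 + 569 = 705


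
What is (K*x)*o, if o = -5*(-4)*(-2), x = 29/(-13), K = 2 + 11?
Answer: 1160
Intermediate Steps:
K = 13
x = -29/13 (x = 29*(-1/13) = -29/13 ≈ -2.2308)
o = -40 (o = 20*(-2) = -40)
(K*x)*o = (13*(-29/13))*(-40) = -29*(-40) = 1160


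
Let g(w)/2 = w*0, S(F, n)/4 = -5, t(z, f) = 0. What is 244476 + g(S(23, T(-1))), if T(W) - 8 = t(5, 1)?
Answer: 244476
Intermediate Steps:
T(W) = 8 (T(W) = 8 + 0 = 8)
S(F, n) = -20 (S(F, n) = 4*(-5) = -20)
g(w) = 0 (g(w) = 2*(w*0) = 2*0 = 0)
244476 + g(S(23, T(-1))) = 244476 + 0 = 244476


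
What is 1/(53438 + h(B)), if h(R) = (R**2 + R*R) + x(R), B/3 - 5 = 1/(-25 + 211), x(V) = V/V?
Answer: 1922/103576519 ≈ 1.8556e-5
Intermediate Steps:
x(V) = 1
B = 931/62 (B = 15 + 3/(-25 + 211) = 15 + 3/186 = 15 + 3*(1/186) = 15 + 1/62 = 931/62 ≈ 15.016)
h(R) = 1 + 2*R**2 (h(R) = (R**2 + R*R) + 1 = (R**2 + R**2) + 1 = 2*R**2 + 1 = 1 + 2*R**2)
1/(53438 + h(B)) = 1/(53438 + (1 + 2*(931/62)**2)) = 1/(53438 + (1 + 2*(866761/3844))) = 1/(53438 + (1 + 866761/1922)) = 1/(53438 + 868683/1922) = 1/(103576519/1922) = 1922/103576519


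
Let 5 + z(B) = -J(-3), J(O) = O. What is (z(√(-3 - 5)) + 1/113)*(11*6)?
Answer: -14850/113 ≈ -131.42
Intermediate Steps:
z(B) = -2 (z(B) = -5 - 1*(-3) = -5 + 3 = -2)
(z(√(-3 - 5)) + 1/113)*(11*6) = (-2 + 1/113)*(11*6) = (-2 + 1/113)*66 = -225/113*66 = -14850/113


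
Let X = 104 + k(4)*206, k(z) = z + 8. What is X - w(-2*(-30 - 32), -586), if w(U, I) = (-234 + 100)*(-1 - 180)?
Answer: -21678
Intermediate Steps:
k(z) = 8 + z
w(U, I) = 24254 (w(U, I) = -134*(-181) = 24254)
X = 2576 (X = 104 + (8 + 4)*206 = 104 + 12*206 = 104 + 2472 = 2576)
X - w(-2*(-30 - 32), -586) = 2576 - 1*24254 = 2576 - 24254 = -21678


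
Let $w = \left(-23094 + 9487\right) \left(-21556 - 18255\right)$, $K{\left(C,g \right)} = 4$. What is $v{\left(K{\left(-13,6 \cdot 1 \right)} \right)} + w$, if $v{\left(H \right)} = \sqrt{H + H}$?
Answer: $541708277 + 2 \sqrt{2} \approx 5.4171 \cdot 10^{8}$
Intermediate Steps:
$v{\left(H \right)} = \sqrt{2} \sqrt{H}$ ($v{\left(H \right)} = \sqrt{2 H} = \sqrt{2} \sqrt{H}$)
$w = 541708277$ ($w = \left(-13607\right) \left(-39811\right) = 541708277$)
$v{\left(K{\left(-13,6 \cdot 1 \right)} \right)} + w = \sqrt{2} \sqrt{4} + 541708277 = \sqrt{2} \cdot 2 + 541708277 = 2 \sqrt{2} + 541708277 = 541708277 + 2 \sqrt{2}$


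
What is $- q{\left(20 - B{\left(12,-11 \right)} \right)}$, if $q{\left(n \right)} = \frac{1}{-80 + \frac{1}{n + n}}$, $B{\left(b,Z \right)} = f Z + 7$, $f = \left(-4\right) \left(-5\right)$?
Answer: $\frac{466}{37279} \approx 0.0125$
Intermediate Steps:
$f = 20$
$B{\left(b,Z \right)} = 7 + 20 Z$ ($B{\left(b,Z \right)} = 20 Z + 7 = 7 + 20 Z$)
$q{\left(n \right)} = \frac{1}{-80 + \frac{1}{2 n}}$
$- q{\left(20 - B{\left(12,-11 \right)} \right)} = - \frac{\left(-2\right) \left(20 - \left(7 + 20 \left(-11\right)\right)\right)}{-1 + 160 \left(20 - \left(7 + 20 \left(-11\right)\right)\right)} = - \frac{\left(-2\right) \left(20 - \left(7 - 220\right)\right)}{-1 + 160 \left(20 - \left(7 - 220\right)\right)} = - \frac{\left(-2\right) \left(20 - -213\right)}{-1 + 160 \left(20 - -213\right)} = - \frac{\left(-2\right) \left(20 + 213\right)}{-1 + 160 \left(20 + 213\right)} = - \frac{\left(-2\right) 233}{-1 + 160 \cdot 233} = - \frac{\left(-2\right) 233}{-1 + 37280} = - \frac{\left(-2\right) 233}{37279} = \left(-1\right) \left(- \frac{466}{37279}\right) = \frac{466}{37279}$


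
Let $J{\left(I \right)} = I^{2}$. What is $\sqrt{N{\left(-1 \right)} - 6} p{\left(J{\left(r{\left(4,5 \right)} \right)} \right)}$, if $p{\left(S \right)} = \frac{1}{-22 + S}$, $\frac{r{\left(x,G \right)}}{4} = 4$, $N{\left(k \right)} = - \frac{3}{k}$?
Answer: $\frac{i \sqrt{3}}{234} \approx 0.0074019 i$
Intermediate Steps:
$r{\left(x,G \right)} = 16$ ($r{\left(x,G \right)} = 4 \cdot 4 = 16$)
$\sqrt{N{\left(-1 \right)} - 6} p{\left(J{\left(r{\left(4,5 \right)} \right)} \right)} = \frac{\sqrt{- \frac{3}{-1} - 6}}{-22 + 16^{2}} = \frac{\sqrt{\left(-3\right) \left(-1\right) - 6}}{-22 + 256} = \frac{\sqrt{3 - 6}}{234} = \sqrt{-3} \cdot \frac{1}{234} = i \sqrt{3} \cdot \frac{1}{234} = \frac{i \sqrt{3}}{234}$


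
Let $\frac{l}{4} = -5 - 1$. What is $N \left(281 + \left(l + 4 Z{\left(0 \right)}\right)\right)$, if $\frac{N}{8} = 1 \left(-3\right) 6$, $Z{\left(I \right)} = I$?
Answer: $-37008$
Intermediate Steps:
$l = -24$ ($l = 4 \left(-5 - 1\right) = 4 \left(-6\right) = -24$)
$N = -144$ ($N = 8 \cdot 1 \left(-3\right) 6 = 8 \left(\left(-3\right) 6\right) = 8 \left(-18\right) = -144$)
$N \left(281 + \left(l + 4 Z{\left(0 \right)}\right)\right) = - 144 \left(281 + \left(-24 + 4 \cdot 0\right)\right) = - 144 \left(281 + \left(-24 + 0\right)\right) = - 144 \left(281 - 24\right) = \left(-144\right) 257 = -37008$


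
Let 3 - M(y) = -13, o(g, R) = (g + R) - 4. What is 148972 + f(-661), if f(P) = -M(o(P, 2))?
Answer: 148956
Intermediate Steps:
o(g, R) = -4 + R + g (o(g, R) = (R + g) - 4 = -4 + R + g)
M(y) = 16 (M(y) = 3 - 1*(-13) = 3 + 13 = 16)
f(P) = -16 (f(P) = -1*16 = -16)
148972 + f(-661) = 148972 - 16 = 148956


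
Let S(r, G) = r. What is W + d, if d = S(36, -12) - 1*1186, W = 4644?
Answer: 3494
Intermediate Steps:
d = -1150 (d = 36 - 1*1186 = 36 - 1186 = -1150)
W + d = 4644 - 1150 = 3494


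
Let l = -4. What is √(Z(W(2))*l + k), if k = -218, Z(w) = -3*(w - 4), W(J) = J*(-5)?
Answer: I*√386 ≈ 19.647*I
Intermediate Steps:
W(J) = -5*J
Z(w) = 12 - 3*w (Z(w) = -3*(-4 + w) = 12 - 3*w)
√(Z(W(2))*l + k) = √((12 - (-15)*2)*(-4) - 218) = √((12 - 3*(-10))*(-4) - 218) = √((12 + 30)*(-4) - 218) = √(42*(-4) - 218) = √(-168 - 218) = √(-386) = I*√386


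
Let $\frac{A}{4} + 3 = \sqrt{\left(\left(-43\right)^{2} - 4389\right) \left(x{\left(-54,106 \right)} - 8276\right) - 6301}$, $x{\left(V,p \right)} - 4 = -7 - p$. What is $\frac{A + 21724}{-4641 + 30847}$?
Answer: $\frac{10856}{13103} + \frac{2 \sqrt{21291599}}{13103} \approx 1.5328$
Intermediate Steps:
$x{\left(V,p \right)} = -3 - p$ ($x{\left(V,p \right)} = 4 - \left(7 + p\right) = -3 - p$)
$A = -12 + 4 \sqrt{21291599}$ ($A = -12 + 4 \sqrt{\left(\left(-43\right)^{2} - 4389\right) \left(\left(-3 - 106\right) - 8276\right) - 6301} = -12 + 4 \sqrt{\left(1849 - 4389\right) \left(\left(-3 - 106\right) - 8276\right) - 6301} = -12 + 4 \sqrt{- 2540 \left(-109 - 8276\right) - 6301} = -12 + 4 \sqrt{\left(-2540\right) \left(-8385\right) - 6301} = -12 + 4 \sqrt{21297900 - 6301} = -12 + 4 \sqrt{21291599} \approx 18445.0$)
$\frac{A + 21724}{-4641 + 30847} = \frac{\left(-12 + 4 \sqrt{21291599}\right) + 21724}{-4641 + 30847} = \frac{21712 + 4 \sqrt{21291599}}{26206} = \left(21712 + 4 \sqrt{21291599}\right) \frac{1}{26206} = \frac{10856}{13103} + \frac{2 \sqrt{21291599}}{13103}$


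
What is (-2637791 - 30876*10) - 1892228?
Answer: -4838779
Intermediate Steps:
(-2637791 - 30876*10) - 1892228 = (-2637791 - 308760) - 1892228 = -2946551 - 1892228 = -4838779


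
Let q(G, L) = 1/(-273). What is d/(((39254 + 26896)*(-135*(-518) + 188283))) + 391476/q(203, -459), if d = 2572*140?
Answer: -26078205373213036/244011285 ≈ -1.0687e+8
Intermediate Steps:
q(G, L) = -1/273
d = 360080
d/(((39254 + 26896)*(-135*(-518) + 188283))) + 391476/q(203, -459) = 360080/(((39254 + 26896)*(-135*(-518) + 188283))) + 391476/(-1/273) = 360080/((66150*(69930 + 188283))) + 391476*(-273) = 360080/((66150*258213)) - 106872948 = 360080/17080789950 - 106872948 = 360080*(1/17080789950) - 106872948 = 5144/244011285 - 106872948 = -26078205373213036/244011285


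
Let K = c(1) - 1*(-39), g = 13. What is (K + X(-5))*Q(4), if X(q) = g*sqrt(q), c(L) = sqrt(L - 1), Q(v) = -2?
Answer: -78 - 26*I*sqrt(5) ≈ -78.0 - 58.138*I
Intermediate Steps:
c(L) = sqrt(-1 + L)
X(q) = 13*sqrt(q)
K = 39 (K = sqrt(-1 + 1) - 1*(-39) = sqrt(0) + 39 = 0 + 39 = 39)
(K + X(-5))*Q(4) = (39 + 13*sqrt(-5))*(-2) = (39 + 13*(I*sqrt(5)))*(-2) = (39 + 13*I*sqrt(5))*(-2) = -78 - 26*I*sqrt(5)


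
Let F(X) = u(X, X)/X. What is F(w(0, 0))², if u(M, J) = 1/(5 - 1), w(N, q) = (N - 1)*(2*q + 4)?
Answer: 1/256 ≈ 0.0039063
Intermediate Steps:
w(N, q) = (-1 + N)*(4 + 2*q)
u(M, J) = ¼ (u(M, J) = 1/4 = ¼)
F(X) = 1/(4*X)
F(w(0, 0))² = (1/(4*(-4 - 2*0 + 4*0 + 2*0*0)))² = (1/(4*(-4 + 0 + 0 + 0)))² = ((¼)/(-4))² = ((¼)*(-¼))² = (-1/16)² = 1/256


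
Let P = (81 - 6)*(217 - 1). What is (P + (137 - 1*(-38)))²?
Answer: 268140625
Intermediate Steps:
P = 16200 (P = 75*216 = 16200)
(P + (137 - 1*(-38)))² = (16200 + (137 - 1*(-38)))² = (16200 + (137 + 38))² = (16200 + 175)² = 16375² = 268140625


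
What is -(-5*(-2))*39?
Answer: -390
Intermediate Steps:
-(-5*(-2))*39 = -10*39 = -1*390 = -390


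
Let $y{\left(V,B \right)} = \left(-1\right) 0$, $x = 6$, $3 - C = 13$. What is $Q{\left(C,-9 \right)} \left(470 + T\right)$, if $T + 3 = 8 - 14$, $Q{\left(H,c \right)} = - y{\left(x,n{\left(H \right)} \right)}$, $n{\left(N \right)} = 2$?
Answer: $0$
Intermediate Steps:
$C = -10$ ($C = 3 - 13 = -10$)
$y{\left(V,B \right)} = 0$
$Q{\left(H,c \right)} = 0$ ($Q{\left(H,c \right)} = \left(-1\right) 0 = 0$)
$T = -9$ ($T = -3 + \left(8 - 14\right) = -3 - 6 = -9$)
$Q{\left(C,-9 \right)} \left(470 + T\right) = 0 \left(470 - 9\right) = 0 \cdot 461 = 0$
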